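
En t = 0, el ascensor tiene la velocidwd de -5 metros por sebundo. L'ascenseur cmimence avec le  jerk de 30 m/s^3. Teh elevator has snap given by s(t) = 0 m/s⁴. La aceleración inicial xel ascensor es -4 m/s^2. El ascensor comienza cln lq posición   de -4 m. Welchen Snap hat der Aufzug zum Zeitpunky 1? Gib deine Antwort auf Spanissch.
Usando s(t) = 0 y sustituyendo t = 1, encontramos s = 0.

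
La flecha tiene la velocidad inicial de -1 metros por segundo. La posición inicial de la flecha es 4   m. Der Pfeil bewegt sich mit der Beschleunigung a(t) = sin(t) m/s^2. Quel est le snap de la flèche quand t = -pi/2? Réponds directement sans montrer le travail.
La réponse est 1.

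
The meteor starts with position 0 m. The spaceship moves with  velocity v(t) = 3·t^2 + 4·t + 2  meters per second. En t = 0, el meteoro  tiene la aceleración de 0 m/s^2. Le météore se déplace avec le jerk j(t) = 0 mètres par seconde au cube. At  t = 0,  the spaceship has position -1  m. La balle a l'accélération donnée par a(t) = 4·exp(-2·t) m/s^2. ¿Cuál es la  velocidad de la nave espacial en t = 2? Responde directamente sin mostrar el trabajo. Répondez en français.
La réponse est 22.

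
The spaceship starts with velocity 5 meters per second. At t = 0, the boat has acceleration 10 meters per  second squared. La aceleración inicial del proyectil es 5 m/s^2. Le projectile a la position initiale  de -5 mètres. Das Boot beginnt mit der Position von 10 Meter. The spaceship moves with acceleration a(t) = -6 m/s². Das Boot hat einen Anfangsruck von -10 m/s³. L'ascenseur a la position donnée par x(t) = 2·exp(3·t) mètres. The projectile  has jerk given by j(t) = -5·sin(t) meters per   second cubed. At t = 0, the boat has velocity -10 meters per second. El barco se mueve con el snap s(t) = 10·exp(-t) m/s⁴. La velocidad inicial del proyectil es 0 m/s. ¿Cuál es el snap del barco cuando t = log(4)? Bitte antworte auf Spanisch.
Tenemos el snap s(t) = 10·exp(-t). Sustituyendo t = log(4): s(log(4)) = 5/2.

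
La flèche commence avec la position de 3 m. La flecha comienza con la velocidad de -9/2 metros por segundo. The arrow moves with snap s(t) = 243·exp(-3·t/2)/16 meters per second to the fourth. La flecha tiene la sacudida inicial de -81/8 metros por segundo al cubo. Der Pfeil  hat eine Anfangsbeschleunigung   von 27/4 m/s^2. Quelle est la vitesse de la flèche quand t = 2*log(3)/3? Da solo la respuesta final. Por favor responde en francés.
v(2*log(3)/3) = -3/2.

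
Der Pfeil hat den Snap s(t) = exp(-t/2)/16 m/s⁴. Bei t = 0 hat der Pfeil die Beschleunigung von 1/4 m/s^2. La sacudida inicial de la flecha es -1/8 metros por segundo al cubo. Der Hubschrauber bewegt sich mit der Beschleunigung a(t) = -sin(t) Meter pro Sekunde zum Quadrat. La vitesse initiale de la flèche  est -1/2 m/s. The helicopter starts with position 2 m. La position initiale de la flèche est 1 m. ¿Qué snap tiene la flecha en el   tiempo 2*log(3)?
Usando s(t) = exp(-t/2)/16 y sustituyendo t = 2*log(3), encontramos s = 1/48.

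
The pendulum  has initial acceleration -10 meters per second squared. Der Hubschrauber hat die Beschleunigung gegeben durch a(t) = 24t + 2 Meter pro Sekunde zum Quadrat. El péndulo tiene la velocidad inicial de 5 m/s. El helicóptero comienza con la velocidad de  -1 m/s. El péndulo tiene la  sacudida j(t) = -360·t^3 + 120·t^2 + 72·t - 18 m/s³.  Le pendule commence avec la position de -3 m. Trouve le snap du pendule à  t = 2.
Nous devons dériver notre équation du jerk j(t) = -360·t^3 + 120·t^2 + 72·t - 18 1 fois. En prenant d/dt de j(t), nous trouvons s(t) = -1080·t^2 + 240·t + 72. De l'équation du snap s(t) = -1080·t^2 + 240·t + 72, nous substituons t = 2 pour obtenir s = -3768.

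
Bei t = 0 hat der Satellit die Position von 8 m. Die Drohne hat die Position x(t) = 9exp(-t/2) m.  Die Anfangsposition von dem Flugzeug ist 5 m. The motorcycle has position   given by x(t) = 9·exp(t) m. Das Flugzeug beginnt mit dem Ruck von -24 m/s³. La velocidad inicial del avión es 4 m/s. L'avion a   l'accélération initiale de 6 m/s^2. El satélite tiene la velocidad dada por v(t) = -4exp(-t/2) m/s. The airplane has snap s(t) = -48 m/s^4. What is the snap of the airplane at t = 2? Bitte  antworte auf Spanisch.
Tenemos el snap s(t) = -48. Sustituyendo t = 2: s(2) = -48.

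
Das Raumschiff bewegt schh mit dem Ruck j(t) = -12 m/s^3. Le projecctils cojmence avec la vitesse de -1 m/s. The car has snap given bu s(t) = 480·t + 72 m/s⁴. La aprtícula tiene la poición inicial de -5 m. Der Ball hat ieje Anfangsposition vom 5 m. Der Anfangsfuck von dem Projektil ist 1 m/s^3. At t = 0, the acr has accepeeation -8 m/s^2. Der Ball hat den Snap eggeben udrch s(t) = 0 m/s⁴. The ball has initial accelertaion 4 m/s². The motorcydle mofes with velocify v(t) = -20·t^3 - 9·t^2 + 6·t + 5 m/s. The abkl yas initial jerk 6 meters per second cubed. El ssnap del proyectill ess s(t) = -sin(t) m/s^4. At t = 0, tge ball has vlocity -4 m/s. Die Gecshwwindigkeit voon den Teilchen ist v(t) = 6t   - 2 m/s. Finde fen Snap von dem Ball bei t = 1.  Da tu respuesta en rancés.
Nous avons le snap s(t) = 0. En substituant t = 1: s(1) = 0.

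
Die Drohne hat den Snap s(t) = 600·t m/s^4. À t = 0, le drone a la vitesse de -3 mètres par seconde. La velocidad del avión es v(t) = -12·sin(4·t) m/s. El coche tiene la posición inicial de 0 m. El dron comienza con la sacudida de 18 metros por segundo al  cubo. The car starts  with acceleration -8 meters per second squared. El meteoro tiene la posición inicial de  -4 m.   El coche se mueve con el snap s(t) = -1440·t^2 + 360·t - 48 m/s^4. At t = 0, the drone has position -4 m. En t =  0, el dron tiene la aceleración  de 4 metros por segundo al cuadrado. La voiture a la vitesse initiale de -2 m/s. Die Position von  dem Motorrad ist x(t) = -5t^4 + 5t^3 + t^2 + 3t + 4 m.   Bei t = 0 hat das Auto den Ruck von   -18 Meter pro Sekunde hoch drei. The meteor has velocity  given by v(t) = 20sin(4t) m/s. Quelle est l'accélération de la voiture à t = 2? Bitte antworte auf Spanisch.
Necesitamos integrar nuestra ecuación del snap s(t) = -1440·t^2 + 360·t - 48 2 veces. La integral del snap, con j(0) = -18, da la sacudida: j(t) = -480·t^3 + 180·t^2 - 48·t - 18. Integrando la sacudida y usando la condición inicial a(0) = -8, obtenemos a(t) = -120·t^4 + 60·t^3 - 24·t^2 - 18·t - 8. Usando a(t) = -120·t^4 + 60·t^3 - 24·t^2 - 18·t - 8 y sustituyendo t = 2, encontramos a = -1580.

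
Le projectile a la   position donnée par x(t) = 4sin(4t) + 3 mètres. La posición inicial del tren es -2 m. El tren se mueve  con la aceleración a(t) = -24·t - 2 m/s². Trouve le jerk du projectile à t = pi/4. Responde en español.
Debemos derivar nuestra ecuación de la posición x(t) = 4·sin(4·t) + 3 3 veces. Derivando la posición, obtenemos la velocidad: v(t) = 16·cos(4·t). La derivada de la velocidad da la aceleración: a(t) = -64·sin(4·t). Derivando la aceleración, obtenemos la sacudida: j(t) = -256·cos(4·t). De la ecuación de la sacudida j(t) = -256·cos(4·t), sustituimos t = pi/4 para obtener j = 256.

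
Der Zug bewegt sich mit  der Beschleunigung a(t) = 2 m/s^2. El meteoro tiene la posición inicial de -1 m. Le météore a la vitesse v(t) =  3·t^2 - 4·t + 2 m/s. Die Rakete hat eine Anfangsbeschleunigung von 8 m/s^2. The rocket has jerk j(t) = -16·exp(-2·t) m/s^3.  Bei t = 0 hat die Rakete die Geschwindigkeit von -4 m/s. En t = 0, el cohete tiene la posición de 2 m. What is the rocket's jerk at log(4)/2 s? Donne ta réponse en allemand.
Wir haben den Ruck j(t) = -16·exp(-2·t). Durch Einsetzen von t = log(4)/2: j(log(4)/2) = -4.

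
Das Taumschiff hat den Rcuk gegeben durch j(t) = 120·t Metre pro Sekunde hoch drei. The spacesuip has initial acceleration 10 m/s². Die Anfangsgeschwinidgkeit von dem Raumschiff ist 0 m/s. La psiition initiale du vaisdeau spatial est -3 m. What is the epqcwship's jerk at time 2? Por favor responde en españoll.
Usando j(t) = 120·t y sustituyendo t = 2, encontramos j = 240.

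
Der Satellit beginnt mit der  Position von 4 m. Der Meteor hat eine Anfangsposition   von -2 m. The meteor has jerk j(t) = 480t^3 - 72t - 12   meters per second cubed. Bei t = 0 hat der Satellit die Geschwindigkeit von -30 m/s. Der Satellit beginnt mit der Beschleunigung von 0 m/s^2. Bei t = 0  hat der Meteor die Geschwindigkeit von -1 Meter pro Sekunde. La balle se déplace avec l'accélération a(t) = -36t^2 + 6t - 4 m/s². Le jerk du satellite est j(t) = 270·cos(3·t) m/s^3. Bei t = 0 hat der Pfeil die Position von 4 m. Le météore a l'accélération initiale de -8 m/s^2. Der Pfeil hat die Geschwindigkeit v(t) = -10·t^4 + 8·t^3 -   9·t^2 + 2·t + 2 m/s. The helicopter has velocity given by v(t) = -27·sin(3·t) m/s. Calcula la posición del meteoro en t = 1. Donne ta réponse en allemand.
Wir müssen unsere Gleichung für den Ruck j(t) = 480·t^3 - 72·t - 12 3-mal integrieren. Die Stammfunktion von dem Ruck, mit a(0) = -8, ergibt die Beschleunigung: a(t) = 120·t^4 - 36·t^2 - 12·t - 8. Das Integral von der Beschleunigung ist die Geschwindigkeit. Mit v(0) = -1 erhalten wir v(t) = 24·t^5 - 12·t^3 - 6·t^2 - 8·t - 1. Das Integral von der Geschwindigkeit ist die Position. Mit x(0) = -2 erhalten wir x(t) = 4·t^6 - 3·t^4 - 2·t^3 - 4·t^2 - t - 2. Aus der Gleichung für die Position x(t) = 4·t^6 - 3·t^4 - 2·t^3 - 4·t^2 - t - 2, setzen wir t = 1 ein und erhalten x = -8.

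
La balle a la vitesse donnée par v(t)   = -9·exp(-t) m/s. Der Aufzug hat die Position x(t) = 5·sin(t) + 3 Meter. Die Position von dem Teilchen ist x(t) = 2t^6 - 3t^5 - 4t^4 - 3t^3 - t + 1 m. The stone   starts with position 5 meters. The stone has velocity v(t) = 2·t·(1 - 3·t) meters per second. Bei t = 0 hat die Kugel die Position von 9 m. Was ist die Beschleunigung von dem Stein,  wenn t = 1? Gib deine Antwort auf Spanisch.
Para resolver esto, necesitamos tomar 1 derivada de nuestra ecuación de la velocidad v(t) = 2·t·(1 - 3·t). Derivando la velocidad, obtenemos la aceleración: a(t) = 2 - 12·t. De la ecuación de la aceleración a(t) = 2 - 12·t, sustituimos t = 1 para obtener a = -10.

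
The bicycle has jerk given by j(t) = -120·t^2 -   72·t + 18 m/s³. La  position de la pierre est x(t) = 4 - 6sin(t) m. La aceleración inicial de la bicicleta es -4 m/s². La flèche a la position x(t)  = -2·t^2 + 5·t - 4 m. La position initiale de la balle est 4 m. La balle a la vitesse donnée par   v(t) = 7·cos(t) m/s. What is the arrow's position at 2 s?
Using x(t) = -2·t^2 + 5·t - 4 and substituting t = 2, we find x = -2.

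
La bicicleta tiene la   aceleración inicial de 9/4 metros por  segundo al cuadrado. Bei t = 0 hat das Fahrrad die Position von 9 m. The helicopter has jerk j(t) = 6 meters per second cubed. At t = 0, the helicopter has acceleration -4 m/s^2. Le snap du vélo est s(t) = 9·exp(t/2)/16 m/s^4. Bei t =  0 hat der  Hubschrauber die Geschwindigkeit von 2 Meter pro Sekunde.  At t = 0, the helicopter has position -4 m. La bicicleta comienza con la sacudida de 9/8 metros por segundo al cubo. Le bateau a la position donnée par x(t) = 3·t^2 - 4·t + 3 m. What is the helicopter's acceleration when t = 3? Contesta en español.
Necesitamos integrar nuestra ecuación de la sacudida j(t) = 6 1 vez. La integral de la sacudida, con a(0) = -4, da la aceleración: a(t) = 6·t - 4. Tenemos la aceleración a(t) = 6·t - 4. Sustituyendo t = 3: a(3) = 14.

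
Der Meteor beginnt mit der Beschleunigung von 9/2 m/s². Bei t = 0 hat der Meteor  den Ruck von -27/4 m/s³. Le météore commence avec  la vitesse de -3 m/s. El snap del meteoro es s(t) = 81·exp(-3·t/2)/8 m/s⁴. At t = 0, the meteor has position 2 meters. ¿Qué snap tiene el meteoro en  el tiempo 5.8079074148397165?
De la ecuación del snap s(t) = 81·exp(-3·t/2)/8, sustituimos t = 5.8079074148397165 para obtener s = 0.00166679358141392.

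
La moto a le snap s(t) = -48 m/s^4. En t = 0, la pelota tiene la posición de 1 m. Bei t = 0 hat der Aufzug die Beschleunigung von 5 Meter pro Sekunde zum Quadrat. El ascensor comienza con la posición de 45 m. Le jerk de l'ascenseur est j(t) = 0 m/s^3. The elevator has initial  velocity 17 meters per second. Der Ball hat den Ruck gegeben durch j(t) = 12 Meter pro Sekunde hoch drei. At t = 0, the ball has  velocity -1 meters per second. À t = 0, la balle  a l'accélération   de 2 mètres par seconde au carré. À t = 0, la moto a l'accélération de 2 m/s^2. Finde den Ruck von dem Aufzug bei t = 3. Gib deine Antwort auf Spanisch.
Tenemos la sacudida j(t) = 0. Sustituyendo t = 3: j(3) = 0.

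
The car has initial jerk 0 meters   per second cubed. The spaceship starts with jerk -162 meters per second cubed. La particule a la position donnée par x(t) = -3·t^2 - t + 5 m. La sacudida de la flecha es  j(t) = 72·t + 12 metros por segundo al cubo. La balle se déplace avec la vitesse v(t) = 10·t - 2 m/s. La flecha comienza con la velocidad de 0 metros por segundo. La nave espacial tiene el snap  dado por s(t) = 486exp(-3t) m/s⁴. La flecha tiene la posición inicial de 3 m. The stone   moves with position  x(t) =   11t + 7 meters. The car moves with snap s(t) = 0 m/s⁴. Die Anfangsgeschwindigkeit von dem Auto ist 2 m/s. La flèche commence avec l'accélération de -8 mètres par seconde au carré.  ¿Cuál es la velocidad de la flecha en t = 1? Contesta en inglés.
To solve this, we need to take 2 antiderivatives of our jerk equation j(t) = 72·t + 12. The integral of jerk, with a(0) = -8, gives acceleration: a(t) = 36·t^2 + 12·t - 8. The integral of acceleration, with v(0) = 0, gives velocity: v(t) = 2·t·(6·t^2 + 3·t - 4). Using v(t) = 2·t·(6·t^2 + 3·t - 4) and substituting t = 1, we find v = 10.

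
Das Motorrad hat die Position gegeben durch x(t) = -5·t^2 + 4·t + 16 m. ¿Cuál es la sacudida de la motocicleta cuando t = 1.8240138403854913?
Partiendo de la posición x(t) = -5·t^2 + 4·t + 16, tomamos 3 derivadas. Tomando d/dt de x(t), encontramos v(t) = 4 - 10·t. Derivando la velocidad, obtenemos la aceleración: a(t) = -10. La derivada de la aceleración da la sacudida: j(t) = 0. Tenemos la sacudida j(t) = 0. Sustituyendo t = 1.8240138403854913: j(1.8240138403854913) = 0.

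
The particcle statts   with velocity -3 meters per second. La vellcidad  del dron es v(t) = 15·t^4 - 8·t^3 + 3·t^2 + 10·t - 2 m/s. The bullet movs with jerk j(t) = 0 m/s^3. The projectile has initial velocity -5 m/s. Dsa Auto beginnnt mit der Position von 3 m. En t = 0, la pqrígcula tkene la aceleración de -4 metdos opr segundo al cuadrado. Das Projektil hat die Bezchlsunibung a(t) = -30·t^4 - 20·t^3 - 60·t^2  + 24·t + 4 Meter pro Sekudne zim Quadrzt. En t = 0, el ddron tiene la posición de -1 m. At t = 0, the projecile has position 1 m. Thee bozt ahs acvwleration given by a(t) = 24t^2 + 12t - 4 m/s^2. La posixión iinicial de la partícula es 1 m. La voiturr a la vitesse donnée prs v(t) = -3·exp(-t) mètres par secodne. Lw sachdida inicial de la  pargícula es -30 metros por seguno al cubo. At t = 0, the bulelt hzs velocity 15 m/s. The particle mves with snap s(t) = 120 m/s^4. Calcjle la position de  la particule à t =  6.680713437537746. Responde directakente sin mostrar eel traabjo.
À t = 6.680713437537746, x = 8360.87504084768.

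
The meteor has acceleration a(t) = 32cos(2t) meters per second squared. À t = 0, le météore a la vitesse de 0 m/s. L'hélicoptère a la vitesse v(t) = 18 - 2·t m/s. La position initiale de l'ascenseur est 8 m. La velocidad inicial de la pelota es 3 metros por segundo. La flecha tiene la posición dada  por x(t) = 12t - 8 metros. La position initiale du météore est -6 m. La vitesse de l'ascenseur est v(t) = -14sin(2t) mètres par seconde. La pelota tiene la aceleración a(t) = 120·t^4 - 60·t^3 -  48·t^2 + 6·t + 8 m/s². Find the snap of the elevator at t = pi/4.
Starting from velocity v(t) = -14·sin(2·t), we take 3 derivatives. Differentiating velocity, we get acceleration: a(t) = -28·cos(2·t). Differentiating acceleration, we get jerk: j(t) = 56·sin(2·t). The derivative of jerk gives snap: s(t) = 112·cos(2·t). Using s(t) = 112·cos(2·t) and substituting t = pi/4, we find s = 0.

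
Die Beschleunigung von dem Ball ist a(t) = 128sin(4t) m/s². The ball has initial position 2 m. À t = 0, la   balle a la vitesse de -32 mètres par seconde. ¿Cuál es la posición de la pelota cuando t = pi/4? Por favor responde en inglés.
To solve this, we need to take 2 antiderivatives of our acceleration equation a(t) = 128·sin(4·t). Integrating acceleration and using the initial condition v(0) = -32, we get v(t) = -32·cos(4·t). The integral of velocity, with x(0) = 2, gives position: x(t) = 2 - 8·sin(4·t). From the given position equation x(t) = 2 - 8·sin(4·t), we substitute t = pi/4 to get x = 2.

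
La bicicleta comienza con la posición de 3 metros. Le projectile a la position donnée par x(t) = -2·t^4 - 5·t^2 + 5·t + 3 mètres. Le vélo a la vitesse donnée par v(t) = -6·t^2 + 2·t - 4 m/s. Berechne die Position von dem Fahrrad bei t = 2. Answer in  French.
Pour résoudre ceci, nous devons prendre 1 intégrale de notre équation de la vitesse v(t) = -6·t^2 + 2·t - 4. La primitive de la vitesse, avec x(0) = 3, donne la position: x(t) = -2·t^3 + t^2 - 4·t + 3. Nous avons la position x(t) = -2·t^3 + t^2 - 4·t + 3. En substituant t = 2: x(2) = -17.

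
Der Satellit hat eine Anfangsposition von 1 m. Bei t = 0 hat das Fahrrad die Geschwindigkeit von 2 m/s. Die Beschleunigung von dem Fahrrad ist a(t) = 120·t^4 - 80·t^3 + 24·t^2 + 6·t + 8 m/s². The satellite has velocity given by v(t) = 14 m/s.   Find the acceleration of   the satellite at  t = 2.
Starting from velocity v(t) = 14, we take 1 derivative. Differentiating velocity, we get acceleration: a(t) = 0. Using a(t) = 0 and substituting t = 2, we find a = 0.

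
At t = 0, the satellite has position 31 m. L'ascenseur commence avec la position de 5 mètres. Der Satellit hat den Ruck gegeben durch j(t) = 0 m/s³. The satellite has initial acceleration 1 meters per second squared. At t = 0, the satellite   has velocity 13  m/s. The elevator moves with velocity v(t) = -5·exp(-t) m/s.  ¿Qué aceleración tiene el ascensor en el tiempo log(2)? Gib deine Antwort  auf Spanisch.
Debemos derivar nuestra ecuación de la velocidad v(t) = -5·exp(-t) 1 vez. Tomando d/dt de v(t), encontramos a(t) = 5·exp(-t). Tenemos la aceleración a(t) = 5·exp(-t). Sustituyendo t = log(2): a(log(2)) = 5/2.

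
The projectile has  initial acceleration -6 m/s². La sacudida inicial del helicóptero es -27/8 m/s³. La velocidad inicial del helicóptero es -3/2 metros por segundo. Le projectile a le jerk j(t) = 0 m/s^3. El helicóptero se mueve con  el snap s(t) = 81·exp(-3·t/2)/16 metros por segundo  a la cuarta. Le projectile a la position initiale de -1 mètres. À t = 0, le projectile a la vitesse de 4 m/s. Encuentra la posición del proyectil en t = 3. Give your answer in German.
Wir müssen die Stammfunktion unserer Gleichung für den Ruck j(t) = 0 3-mal finden. Durch Integration von dem Ruck und Verwendung der Anfangsbedingung a(0) = -6, erhalten wir a(t) = -6. Die Stammfunktion von der Beschleunigung, mit v(0) = 4, ergibt die Geschwindigkeit: v(t) = 4 - 6·t. Das Integral von der Geschwindigkeit, mit x(0) = -1, ergibt die Position: x(t) = -3·t^2 + 4·t - 1. Aus der Gleichung für die Position x(t) = -3·t^2 + 4·t - 1, setzen wir t = 3 ein und erhalten x = -16.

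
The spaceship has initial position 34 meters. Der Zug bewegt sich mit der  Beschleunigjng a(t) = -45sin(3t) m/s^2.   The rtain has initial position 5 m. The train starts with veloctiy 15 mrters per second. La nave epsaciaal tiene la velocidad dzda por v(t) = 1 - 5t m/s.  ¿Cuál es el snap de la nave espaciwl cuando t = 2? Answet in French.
Nous devons dériver notre équation de la vitesse v(t) = 1 - 5·t 3 fois. La dérivée de la vitesse donne l'accélération: a(t) = -5. En prenant d/dt de a(t), nous trouvons j(t) = 0. En dérivant le jerk, nous obtenons le snap: s(t) = 0. De l'équation du snap s(t) = 0, nous substituons t = 2 pour obtenir s = 0.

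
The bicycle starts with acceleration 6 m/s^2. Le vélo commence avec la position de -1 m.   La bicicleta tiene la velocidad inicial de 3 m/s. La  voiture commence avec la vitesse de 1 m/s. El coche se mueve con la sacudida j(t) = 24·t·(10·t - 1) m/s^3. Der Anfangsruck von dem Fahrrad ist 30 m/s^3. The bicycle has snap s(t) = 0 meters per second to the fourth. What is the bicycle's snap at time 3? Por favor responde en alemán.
Wir haben den Snap s(t) = 0. Durch Einsetzen von t = 3: s(3) = 0.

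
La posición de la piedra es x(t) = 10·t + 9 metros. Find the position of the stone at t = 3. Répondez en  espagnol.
Tenemos la posición x(t) = 10·t + 9. Sustituyendo t = 3: x(3) = 39.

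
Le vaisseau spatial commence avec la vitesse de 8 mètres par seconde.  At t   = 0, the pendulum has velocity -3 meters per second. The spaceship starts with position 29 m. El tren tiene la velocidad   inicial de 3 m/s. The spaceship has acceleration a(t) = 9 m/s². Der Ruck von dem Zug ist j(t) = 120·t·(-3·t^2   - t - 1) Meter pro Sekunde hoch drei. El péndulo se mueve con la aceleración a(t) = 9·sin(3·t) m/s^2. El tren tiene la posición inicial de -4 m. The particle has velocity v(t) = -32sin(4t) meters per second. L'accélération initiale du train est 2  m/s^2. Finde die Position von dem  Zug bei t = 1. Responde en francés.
En partant du jerk j(t) = 120·t·(-3·t^2 - t - 1), nous prenons 3 intégrales. L'intégrale du jerk, avec a(0) = 2, donne l'accélération: a(t) = -90·t^4 - 40·t^3 - 60·t^2 + 2. En intégrant l'accélération et en utilisant la condition initiale v(0) = 3, nous obtenons v(t) = -18·t^5 - 10·t^4 - 20·t^3 + 2·t + 3. La primitive de la vitesse, avec x(0) = -4, donne la position: x(t) = -3·t^6 - 2·t^5 - 5·t^4 + t^2 + 3·t - 4. En utilisant x(t) = -3·t^6 - 2·t^5 - 5·t^4 + t^2 + 3·t - 4 et en substituant t = 1, nous trouvons x = -10.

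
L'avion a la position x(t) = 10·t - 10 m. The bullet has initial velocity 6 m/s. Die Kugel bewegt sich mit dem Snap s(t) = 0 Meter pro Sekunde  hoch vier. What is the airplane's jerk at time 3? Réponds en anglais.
We must differentiate our position equation x(t) = 10·t - 10 3 times. The derivative of position gives velocity: v(t) = 10. The derivative of velocity gives acceleration: a(t) = 0. Taking d/dt of a(t), we find j(t) = 0. We have jerk j(t) = 0. Substituting t = 3: j(3) = 0.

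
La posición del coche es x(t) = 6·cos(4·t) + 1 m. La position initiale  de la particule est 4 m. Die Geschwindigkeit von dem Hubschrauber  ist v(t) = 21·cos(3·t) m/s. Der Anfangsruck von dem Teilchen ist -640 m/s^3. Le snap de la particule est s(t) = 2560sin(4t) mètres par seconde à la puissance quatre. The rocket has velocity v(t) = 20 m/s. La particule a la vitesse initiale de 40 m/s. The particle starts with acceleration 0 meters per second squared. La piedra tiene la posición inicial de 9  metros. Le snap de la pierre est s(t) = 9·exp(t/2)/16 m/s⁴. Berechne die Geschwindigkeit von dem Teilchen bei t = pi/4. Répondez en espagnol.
Partiendo del snap s(t) = 2560·sin(4·t), tomamos 3 antiderivadas. Integrando el snap y usando la condición inicial j(0) = -640, obtenemos j(t) = -640·cos(4·t). Integrando la sacudida y usando la condición inicial a(0) = 0, obtenemos a(t) = -160·sin(4·t). La antiderivada de la aceleración, con v(0) = 40, da la velocidad: v(t) = 40·cos(4·t). De la ecuación de la velocidad v(t) = 40·cos(4·t), sustituimos t = pi/4 para obtener v = -40.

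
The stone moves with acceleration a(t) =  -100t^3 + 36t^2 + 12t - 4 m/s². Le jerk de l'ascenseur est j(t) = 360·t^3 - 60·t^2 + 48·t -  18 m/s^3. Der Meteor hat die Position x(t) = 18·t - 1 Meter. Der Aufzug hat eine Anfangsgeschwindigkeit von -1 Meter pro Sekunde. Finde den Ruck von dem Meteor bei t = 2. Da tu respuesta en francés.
Pour résoudre ceci, nous devons prendre 3 dérivées de notre équation de la position x(t) = 18·t - 1. La dérivée de la position donne la vitesse: v(t) = 18. La dérivée de la vitesse donne l'accélération: a(t) = 0. En prenant d/dt de a(t), nous trouvons j(t) = 0. Nous avons le jerk j(t) = 0. En substituant t = 2: j(2) = 0.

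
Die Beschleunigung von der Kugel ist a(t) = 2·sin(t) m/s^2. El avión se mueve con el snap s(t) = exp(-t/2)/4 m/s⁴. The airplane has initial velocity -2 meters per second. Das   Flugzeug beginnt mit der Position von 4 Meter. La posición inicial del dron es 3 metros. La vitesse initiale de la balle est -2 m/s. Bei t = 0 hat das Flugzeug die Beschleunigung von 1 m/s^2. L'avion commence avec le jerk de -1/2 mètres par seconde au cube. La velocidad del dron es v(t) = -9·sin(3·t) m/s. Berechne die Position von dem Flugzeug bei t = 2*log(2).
Wir müssen unsere Gleichung für den Snap s(t) = exp(-t/2)/4 4-mal integrieren. Das Integral von dem Snap, mit j(0) = -1/2, ergibt den Ruck: j(t) = -exp(-t/2)/2. Durch Integration von dem Ruck und Verwendung der Anfangsbedingung a(0) = 1, erhalten wir a(t) = exp(-t/2). Die Stammfunktion von der Beschleunigung, mit v(0) = -2, ergibt die Geschwindigkeit: v(t) = -2·exp(-t/2). Die Stammfunktion von der Geschwindigkeit ist die Position. Mit x(0) = 4 erhalten wir x(t) = 4·exp(-t/2). Wir haben die Position x(t) = 4·exp(-t/2). Durch Einsetzen von t = 2*log(2): x(2*log(2)) = 2.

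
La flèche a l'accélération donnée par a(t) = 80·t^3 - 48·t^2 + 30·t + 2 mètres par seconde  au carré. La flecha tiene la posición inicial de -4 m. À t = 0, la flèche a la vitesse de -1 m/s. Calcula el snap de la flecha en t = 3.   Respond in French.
Pour résoudre ceci, nous devons prendre 2 dérivées de notre équation de l'accélération a(t) = 80·t^3 - 48·t^2 + 30·t + 2. La dérivée de l'accélération donne le jerk: j(t) = 240·t^2 - 96·t + 30. En dérivant le jerk, nous obtenons le snap: s(t) = 480·t - 96. En utilisant s(t) = 480·t - 96 et en substituant t = 3, nous trouvons s = 1344.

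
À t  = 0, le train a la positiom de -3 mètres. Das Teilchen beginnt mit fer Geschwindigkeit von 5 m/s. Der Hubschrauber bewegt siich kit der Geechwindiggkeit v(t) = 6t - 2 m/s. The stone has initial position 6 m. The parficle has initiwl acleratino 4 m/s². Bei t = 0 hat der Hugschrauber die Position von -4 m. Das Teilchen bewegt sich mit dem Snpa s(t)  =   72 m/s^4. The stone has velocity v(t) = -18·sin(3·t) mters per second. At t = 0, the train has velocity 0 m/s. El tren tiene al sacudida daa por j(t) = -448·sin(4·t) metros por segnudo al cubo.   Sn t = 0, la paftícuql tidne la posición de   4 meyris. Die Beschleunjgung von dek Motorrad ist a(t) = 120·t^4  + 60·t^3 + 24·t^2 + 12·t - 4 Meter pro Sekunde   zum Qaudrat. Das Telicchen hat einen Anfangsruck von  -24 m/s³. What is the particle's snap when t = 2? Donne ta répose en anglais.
We have snap s(t) = 72. Substituting t = 2: s(2) = 72.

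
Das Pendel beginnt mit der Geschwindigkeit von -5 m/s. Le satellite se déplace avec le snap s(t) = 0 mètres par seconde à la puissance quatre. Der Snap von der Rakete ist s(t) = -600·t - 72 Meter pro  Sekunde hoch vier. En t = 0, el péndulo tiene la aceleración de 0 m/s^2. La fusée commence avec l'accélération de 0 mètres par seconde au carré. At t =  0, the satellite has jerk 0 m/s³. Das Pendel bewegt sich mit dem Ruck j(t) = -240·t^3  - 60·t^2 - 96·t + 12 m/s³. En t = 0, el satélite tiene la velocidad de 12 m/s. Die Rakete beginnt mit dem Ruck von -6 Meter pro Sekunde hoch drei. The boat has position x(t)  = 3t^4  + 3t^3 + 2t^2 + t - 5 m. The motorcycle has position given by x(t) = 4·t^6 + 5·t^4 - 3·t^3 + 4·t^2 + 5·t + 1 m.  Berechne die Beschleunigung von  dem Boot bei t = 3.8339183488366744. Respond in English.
Starting from position x(t) = 3·t^4 + 3·t^3 + 2·t^2 + t - 5, we take 2 derivatives. Taking d/dt of x(t), we find v(t) = 12·t^3 + 9·t^2 + 4·t + 1. The derivative of velocity gives acceleration: a(t) = 36·t^2 + 18·t + 4. We have acceleration a(t) = 36·t^2 + 18·t + 4. Substituting t = 3.8339183488366744: a(3.8339183488366744) = 602.172006878735.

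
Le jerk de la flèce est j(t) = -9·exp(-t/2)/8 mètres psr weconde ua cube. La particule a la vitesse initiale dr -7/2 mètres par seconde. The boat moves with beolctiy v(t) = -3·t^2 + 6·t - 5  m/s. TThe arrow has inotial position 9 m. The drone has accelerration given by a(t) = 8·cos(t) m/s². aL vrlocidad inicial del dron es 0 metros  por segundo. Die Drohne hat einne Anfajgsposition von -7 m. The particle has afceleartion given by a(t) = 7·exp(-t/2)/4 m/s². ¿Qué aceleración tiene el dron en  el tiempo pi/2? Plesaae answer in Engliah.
We have acceleration a(t) = 8·cos(t). Substituting t = pi/2: a(pi/2) = 0.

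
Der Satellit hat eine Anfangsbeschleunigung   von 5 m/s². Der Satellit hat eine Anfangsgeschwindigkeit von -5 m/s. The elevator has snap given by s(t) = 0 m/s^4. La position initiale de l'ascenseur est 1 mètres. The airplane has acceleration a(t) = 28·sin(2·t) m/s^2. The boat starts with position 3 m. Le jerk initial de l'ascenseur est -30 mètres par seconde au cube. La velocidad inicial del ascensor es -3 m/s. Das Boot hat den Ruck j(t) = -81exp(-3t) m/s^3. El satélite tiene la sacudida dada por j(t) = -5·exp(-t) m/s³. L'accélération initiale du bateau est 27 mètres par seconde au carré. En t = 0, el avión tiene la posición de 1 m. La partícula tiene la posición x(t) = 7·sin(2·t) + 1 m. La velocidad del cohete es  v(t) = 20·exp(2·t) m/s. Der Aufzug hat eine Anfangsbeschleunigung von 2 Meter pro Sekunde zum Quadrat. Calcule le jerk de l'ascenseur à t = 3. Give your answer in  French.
Pour résoudre ceci, nous devons prendre 1 primitive de notre équation du snap s(t) = 0. L'intégrale du snap, avec j(0) = -30, donne le jerk: j(t) = -30. En utilisant j(t) = -30 et en substituant t = 3, nous trouvons j = -30.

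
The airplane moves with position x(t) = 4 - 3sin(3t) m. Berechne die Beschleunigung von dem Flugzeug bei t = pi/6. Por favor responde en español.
Debemos derivar nuestra ecuación de la posición x(t) = 4 - 3·sin(3·t) 2 veces. Tomando d/dt de x(t), encontramos v(t) = -9·cos(3·t). La derivada de la velocidad da la aceleración: a(t) = 27·sin(3·t). Usando a(t) = 27·sin(3·t) y sustituyendo t = pi/6, encontramos a = 27.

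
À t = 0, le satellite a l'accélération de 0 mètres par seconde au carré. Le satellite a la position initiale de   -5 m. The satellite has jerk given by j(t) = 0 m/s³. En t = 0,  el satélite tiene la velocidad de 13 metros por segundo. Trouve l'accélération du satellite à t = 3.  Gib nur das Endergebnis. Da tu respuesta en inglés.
The acceleration at t = 3 is a = 0.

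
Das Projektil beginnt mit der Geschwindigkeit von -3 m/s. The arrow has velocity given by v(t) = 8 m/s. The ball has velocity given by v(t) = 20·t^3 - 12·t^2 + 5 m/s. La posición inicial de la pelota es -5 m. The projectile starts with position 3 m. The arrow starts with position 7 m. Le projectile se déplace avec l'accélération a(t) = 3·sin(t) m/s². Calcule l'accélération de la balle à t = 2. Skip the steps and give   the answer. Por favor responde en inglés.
At t = 2, a = 192.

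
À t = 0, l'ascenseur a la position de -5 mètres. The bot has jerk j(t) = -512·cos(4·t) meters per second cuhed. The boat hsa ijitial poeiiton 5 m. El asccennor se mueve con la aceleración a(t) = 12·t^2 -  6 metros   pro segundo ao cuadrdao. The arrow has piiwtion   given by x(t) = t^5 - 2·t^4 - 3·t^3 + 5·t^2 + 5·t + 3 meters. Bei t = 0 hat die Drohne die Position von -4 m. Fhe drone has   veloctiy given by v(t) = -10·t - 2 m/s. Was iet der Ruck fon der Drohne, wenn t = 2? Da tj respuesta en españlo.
Debemos derivar nuestra ecuación de la velocidad v(t) = -10·t - 2 2 veces. La derivada de la velocidad da la aceleración: a(t) = -10. Derivando la aceleración, obtenemos la sacudida: j(t) = 0. Tenemos la sacudida j(t) = 0. Sustituyendo t = 2: j(2) = 0.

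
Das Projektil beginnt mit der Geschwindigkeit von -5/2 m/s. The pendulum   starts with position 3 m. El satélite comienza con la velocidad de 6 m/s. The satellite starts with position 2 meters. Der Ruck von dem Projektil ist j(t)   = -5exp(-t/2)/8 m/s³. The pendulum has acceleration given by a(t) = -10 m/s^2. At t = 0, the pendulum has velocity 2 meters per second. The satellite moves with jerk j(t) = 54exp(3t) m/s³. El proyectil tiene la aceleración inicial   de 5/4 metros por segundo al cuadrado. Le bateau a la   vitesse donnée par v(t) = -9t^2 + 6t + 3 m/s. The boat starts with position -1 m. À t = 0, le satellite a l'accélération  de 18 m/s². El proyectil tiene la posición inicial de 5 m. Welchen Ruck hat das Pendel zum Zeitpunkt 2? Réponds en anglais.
To solve this, we need to take 1 derivative of our acceleration equation a(t) = -10. Taking d/dt of a(t), we find j(t) = 0. Using j(t) = 0 and substituting t = 2, we find j = 0.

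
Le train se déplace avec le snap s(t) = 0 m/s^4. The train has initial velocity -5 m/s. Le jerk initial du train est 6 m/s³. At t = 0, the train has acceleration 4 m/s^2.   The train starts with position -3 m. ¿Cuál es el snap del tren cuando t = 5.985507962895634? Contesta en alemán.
Mit s(t) = 0 und Einsetzen von t = 5.985507962895634, finden wir s = 0.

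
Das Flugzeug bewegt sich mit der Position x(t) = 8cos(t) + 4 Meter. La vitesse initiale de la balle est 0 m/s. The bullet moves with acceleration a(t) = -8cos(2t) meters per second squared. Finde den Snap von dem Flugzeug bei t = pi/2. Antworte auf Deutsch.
Wir müssen unsere Gleichung für die Position x(t) = 8·cos(t) + 4 4-mal ableiten. Die Ableitung von der Position ergibt die Geschwindigkeit: v(t) = -8·sin(t). Die Ableitung von der Geschwindigkeit ergibt die Beschleunigung: a(t) = -8·cos(t). Mit d/dt von a(t) finden wir j(t) = 8·sin(t). Die Ableitung von dem Ruck ergibt den Snap: s(t) = 8·cos(t). Aus der Gleichung für den Snap s(t) = 8·cos(t), setzen wir t = pi/2 ein und erhalten s = 0.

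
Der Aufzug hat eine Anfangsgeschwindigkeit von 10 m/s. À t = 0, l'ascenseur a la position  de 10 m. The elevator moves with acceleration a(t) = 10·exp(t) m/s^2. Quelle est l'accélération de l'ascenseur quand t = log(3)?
Nous avons l'accélération a(t) = 10·exp(t). En substituant t = log(3): a(log(3)) = 30.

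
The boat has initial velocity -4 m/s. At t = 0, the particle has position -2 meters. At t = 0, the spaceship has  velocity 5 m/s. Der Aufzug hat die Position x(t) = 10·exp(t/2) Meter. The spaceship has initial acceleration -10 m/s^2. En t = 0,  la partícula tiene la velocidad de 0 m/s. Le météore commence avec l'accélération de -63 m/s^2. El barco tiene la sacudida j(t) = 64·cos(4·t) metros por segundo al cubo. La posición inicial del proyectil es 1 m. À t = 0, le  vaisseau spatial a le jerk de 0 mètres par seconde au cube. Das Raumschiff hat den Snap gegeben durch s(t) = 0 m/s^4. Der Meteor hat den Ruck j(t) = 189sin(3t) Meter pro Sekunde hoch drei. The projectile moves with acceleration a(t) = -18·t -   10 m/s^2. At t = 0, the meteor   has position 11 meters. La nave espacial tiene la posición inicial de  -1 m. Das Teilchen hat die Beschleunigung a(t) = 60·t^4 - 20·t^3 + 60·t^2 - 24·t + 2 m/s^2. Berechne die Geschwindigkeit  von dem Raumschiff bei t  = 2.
Ausgehend von dem Snap s(t) = 0, nehmen wir 3 Stammfunktionen. Durch Integration von dem Snap und Verwendung der Anfangsbedingung j(0) = 0, erhalten wir j(t) = 0. Mit ∫j(t)dt und Anwendung von a(0) = -10, finden wir a(t) = -10. Die Stammfunktion von der Beschleunigung, mit v(0) = 5, ergibt die Geschwindigkeit: v(t) = 5 - 10·t. Wir haben die Geschwindigkeit v(t) = 5 - 10·t. Durch Einsetzen von t = 2: v(2) = -15.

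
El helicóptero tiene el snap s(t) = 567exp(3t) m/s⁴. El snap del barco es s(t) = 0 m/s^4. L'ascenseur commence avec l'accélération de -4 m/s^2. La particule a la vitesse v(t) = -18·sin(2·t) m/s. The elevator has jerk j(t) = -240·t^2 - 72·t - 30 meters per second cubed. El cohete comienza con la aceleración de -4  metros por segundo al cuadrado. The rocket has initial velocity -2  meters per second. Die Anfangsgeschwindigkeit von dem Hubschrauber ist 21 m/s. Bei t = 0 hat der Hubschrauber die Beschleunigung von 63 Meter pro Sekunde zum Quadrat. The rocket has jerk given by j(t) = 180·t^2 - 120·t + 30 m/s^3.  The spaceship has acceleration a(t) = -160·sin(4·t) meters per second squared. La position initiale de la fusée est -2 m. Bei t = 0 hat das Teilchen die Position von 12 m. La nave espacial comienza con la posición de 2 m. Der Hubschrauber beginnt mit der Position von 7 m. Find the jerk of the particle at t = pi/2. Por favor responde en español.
Para resolver esto, necesitamos tomar 2 derivadas de nuestra ecuación de la velocidad v(t) = -18·sin(2·t). Derivando la velocidad, obtenemos la aceleración: a(t) = -36·cos(2·t). Tomando d/dt de a(t), encontramos j(t) = 72·sin(2·t). De la ecuación de la sacudida j(t) = 72·sin(2·t), sustituimos t = pi/2 para obtener j = 0.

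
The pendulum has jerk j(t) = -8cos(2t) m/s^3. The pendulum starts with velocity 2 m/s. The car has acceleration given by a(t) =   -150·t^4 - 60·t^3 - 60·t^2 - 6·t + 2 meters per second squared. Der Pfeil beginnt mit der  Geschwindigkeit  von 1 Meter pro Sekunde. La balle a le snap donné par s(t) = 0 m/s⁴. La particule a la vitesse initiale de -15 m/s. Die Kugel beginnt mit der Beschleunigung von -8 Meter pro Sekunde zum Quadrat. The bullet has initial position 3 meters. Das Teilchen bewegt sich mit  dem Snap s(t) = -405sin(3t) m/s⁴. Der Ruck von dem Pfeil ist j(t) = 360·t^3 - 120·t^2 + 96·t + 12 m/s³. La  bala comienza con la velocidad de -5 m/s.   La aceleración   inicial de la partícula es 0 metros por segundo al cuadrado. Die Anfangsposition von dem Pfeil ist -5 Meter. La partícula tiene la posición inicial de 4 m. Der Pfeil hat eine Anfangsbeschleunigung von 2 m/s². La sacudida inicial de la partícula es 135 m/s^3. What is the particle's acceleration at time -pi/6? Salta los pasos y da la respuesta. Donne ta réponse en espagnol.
En t = -pi/6, a = -45.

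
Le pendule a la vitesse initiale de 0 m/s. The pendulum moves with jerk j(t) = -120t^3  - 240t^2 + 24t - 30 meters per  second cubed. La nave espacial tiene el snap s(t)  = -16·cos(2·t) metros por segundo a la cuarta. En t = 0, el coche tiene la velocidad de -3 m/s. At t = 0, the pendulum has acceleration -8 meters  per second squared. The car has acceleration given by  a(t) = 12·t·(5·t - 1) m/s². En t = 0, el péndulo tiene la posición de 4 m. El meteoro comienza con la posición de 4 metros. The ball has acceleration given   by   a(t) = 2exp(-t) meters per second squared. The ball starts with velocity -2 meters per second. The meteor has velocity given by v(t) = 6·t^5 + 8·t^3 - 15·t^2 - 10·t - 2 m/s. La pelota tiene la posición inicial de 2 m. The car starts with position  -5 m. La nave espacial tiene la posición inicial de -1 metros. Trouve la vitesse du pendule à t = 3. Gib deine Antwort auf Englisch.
To solve this, we need to take 2 integrals of our jerk equation j(t) = -120·t^3 - 240·t^2 + 24·t - 30. The integral of jerk is acceleration. Using a(0) = -8, we get a(t) = -30·t^4 - 80·t^3 + 12·t^2 - 30·t - 8. The integral of acceleration is velocity. Using v(0) = 0, we get v(t) = t·(-6·t^4 - 20·t^3 + 4·t^2 - 15·t - 8). From the given velocity equation v(t) = t·(-6·t^4 - 20·t^3 + 4·t^2 - 15·t - 8), we substitute t = 3 to get v = -3129.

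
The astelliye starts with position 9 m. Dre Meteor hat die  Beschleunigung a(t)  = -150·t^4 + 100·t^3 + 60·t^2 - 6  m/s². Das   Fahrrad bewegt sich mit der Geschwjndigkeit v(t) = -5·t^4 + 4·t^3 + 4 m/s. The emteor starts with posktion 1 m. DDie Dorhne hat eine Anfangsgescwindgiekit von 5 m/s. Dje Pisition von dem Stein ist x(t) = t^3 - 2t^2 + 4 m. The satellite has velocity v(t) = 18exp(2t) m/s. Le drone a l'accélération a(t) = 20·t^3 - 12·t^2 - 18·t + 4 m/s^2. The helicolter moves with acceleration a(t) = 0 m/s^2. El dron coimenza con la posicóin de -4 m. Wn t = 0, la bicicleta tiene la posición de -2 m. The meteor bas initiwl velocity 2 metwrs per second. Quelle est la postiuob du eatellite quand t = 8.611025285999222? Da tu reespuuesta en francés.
En partant de la vitesse v(t) = 18·exp(2·t), nous prenons 1 intégrale. L'intégrale de la vitesse est la position. En utilisant x(0) = 9, nous obtenons x(t) = 9·exp(2·t). Nous avons la position x(t) = 9·exp(2·t). En substituant t = 8.611025285999222: x(8.611025285999222) = 271446371.014346.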